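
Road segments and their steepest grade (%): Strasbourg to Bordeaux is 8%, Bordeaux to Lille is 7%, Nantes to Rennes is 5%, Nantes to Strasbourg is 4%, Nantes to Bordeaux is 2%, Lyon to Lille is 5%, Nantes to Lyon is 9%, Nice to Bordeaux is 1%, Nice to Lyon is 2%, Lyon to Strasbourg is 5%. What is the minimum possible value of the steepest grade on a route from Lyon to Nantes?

Some routes from Lyon to Nantes:
Lyon → Nice → Bordeaux → Strasbourg → Nantes: max(2, 1, 8, 4) = 8
Lyon → Strasbourg → Nantes: max(5, 4) = 5
Lyon → Lille → Bordeaux → Nantes: max(5, 7, 2) = 7
Lyon → Nice → Bordeaux → Nantes: max(2, 1, 2) = 2
Lyon → Lille → Bordeaux → Strasbourg → Nantes: max(5, 7, 8, 4) = 8
The minimum achievable maximum is 2%.

2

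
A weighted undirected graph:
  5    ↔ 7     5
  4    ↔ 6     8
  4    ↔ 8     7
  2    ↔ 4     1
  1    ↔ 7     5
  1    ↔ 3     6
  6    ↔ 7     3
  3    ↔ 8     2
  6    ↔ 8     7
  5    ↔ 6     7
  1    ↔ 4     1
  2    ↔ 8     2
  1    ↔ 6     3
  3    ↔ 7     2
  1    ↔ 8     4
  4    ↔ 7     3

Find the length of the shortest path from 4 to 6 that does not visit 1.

6

Some routes from 4 to 6 avoiding 1:
4→2→8→6: 1 + 2 + 7 = 10
4→6: 8
4→2→8→3→7→6: 1 + 2 + 2 + 2 + 3 = 10
4→7→6: 3 + 3 = 6
Best route has total 6.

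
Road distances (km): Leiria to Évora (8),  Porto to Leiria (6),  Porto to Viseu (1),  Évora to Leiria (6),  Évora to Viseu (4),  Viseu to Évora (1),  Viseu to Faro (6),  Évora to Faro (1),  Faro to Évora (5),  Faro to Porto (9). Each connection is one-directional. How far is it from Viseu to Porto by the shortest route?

Candidate routes:
Viseu - Faro - Porto: 6 + 9 = 15
Viseu - Évora - Faro - Porto: 1 + 1 + 9 = 11
The minimum is 11 km.

11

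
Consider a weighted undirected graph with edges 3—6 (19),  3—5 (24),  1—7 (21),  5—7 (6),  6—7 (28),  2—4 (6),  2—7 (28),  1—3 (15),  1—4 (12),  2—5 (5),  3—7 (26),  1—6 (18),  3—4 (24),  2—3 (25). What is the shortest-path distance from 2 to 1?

18

Comparing a few candidate routes:
2 -> 3 -> 1: 25 + 15 = 40
2 -> 4 -> 1: 6 + 12 = 18
2 -> 5 -> 3 -> 1: 5 + 24 + 15 = 44
2 -> 5 -> 7 -> 1: 5 + 6 + 21 = 32
Shortest: 18.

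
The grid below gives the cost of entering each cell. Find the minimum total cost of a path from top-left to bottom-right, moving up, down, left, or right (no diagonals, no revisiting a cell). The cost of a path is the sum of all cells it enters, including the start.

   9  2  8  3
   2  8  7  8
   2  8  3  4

Path r0c0 -> r1c0 -> r2c0 -> r2c1 -> r2c2 -> r2c3: 9 + 2 + 2 + 8 + 3 + 4 = 28.

28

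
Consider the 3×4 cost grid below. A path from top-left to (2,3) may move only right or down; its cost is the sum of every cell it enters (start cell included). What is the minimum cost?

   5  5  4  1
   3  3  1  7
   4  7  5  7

Best path: (0,0) -> (1,0) -> (1,1) -> (1,2) -> (2,2) -> (2,3)
Cost: 5 + 3 + 3 + 1 + 5 + 7 = 24

24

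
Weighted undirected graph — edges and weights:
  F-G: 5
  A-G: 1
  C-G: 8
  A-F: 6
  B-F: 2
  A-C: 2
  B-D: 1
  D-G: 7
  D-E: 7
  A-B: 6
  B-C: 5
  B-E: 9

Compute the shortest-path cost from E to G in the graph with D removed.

16

Some routes from E to G avoiding D:
E→B→A→G: 9 + 6 + 1 = 16
E→B→C→A→G: 9 + 5 + 2 + 1 = 17
E→B→A→C→G: 9 + 6 + 2 + 8 = 25
E→B→F→G: 9 + 2 + 5 = 16
E→B→C→G: 9 + 5 + 8 = 22
E→B→F→A→G: 9 + 2 + 6 + 1 = 18
Shortest: 16.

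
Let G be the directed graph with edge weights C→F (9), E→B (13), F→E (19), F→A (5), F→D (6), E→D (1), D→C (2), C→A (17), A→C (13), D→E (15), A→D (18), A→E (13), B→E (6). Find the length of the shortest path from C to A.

Routes from C to A:
C -> F -> A: 9 + 5 = 14
C -> A: 17
Best route has total 14.

14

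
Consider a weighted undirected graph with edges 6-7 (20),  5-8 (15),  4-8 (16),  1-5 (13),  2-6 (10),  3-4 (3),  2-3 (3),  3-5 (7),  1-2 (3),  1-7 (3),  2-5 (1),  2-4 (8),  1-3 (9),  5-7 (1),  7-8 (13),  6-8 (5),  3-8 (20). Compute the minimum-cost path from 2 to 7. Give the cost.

Checking several routes:
2 → 1 → 7: 3 + 3 = 6
2 → 5 → 7: 1 + 1 = 2
2 → 3 → 5 → 7: 3 + 7 + 1 = 11
2 → 3 → 1 → 7: 3 + 9 + 3 = 15
Best route has total 2.

2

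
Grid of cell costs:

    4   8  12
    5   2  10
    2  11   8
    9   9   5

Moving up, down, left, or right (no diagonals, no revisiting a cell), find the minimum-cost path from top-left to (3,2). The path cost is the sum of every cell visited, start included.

Cheapest: r0c0→r1c0→r1c1→r1c2→r2c2→r3c2
  4 + 5 + 2 + 10 + 8 + 5 = 34

34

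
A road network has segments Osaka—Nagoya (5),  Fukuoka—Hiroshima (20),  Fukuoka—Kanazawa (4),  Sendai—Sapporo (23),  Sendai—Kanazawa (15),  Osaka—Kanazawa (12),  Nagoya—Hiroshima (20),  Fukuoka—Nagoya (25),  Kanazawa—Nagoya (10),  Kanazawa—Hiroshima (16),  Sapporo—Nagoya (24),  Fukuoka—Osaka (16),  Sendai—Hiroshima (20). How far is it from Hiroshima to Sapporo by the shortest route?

Some routes from Hiroshima to Sapporo:
Hiroshima - Nagoya - Sapporo: 20 + 24 = 44
Hiroshima - Kanazawa - Sendai - Sapporo: 16 + 15 + 23 = 54
Hiroshima - Sendai - Sapporo: 20 + 23 = 43
Hiroshima - Kanazawa - Nagoya - Sapporo: 16 + 10 + 24 = 50
Hiroshima - Kanazawa - Osaka - Nagoya - Sapporo: 16 + 12 + 5 + 24 = 57
Best route has total 43 km.

43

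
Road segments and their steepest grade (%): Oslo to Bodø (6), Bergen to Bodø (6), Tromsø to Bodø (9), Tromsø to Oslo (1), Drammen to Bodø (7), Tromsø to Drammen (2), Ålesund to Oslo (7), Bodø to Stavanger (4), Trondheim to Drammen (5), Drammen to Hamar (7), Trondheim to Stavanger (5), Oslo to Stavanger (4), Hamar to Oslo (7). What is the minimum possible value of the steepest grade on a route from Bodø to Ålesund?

Some routes from Bodø to Ålesund:
Bodø-Stavanger-Oslo-Ålesund: max(4, 4, 7) = 7
Bodø-Oslo-Ålesund: max(6, 7) = 7
Bodø-Stavanger-Trondheim-Drammen-Tromsø-Oslo-Ålesund: max(4, 5, 5, 2, 1, 7) = 7
Smallest bottleneck: 7%.

7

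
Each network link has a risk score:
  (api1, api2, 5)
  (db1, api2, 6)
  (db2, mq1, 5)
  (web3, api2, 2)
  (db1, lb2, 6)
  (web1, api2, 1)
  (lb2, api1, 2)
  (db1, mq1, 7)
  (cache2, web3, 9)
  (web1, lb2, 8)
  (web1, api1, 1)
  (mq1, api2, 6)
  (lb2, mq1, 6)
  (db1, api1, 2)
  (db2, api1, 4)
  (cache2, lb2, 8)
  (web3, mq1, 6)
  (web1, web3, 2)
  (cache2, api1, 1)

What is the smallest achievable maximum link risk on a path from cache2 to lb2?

Comparing a few candidate routes:
cache2 → api1 → lb2: max(1, 2) = 2
cache2 → api1 → api2 → web1 → web3 → mq1 → lb2: max(1, 5, 1, 2, 6, 6) = 6
cache2 → api1 → api2 → mq1 → lb2: max(1, 5, 6, 6) = 6
cache2 → api1 → api2 → db1 → lb2: max(1, 5, 6, 6) = 6
The minimum achievable maximum is 2.

2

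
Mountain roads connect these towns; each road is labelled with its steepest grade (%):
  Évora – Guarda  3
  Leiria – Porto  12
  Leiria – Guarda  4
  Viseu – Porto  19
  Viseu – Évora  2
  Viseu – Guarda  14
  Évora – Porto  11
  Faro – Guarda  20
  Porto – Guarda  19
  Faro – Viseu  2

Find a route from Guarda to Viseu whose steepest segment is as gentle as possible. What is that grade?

A few of the Guarda→Viseu routes:
Guarda → Leiria → Porto → Évora → Viseu: max(4, 12, 11, 2) = 12
Guarda → Viseu: max(14) = 14
Guarda → Évora → Porto → Viseu: max(3, 11, 19) = 19
Guarda → Évora → Viseu: max(3, 2) = 3
Guarda → Porto → Évora → Viseu: max(19, 11, 2) = 19
Guarda → Porto → Viseu: max(19, 19) = 19
Smallest bottleneck: 3%.

3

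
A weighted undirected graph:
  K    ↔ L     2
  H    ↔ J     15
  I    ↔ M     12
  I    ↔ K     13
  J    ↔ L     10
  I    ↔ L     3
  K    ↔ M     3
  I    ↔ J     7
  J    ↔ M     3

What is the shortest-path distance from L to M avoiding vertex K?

Routes from L to M avoiding K:
L-I-J-M: 3 + 7 + 3 = 13
L-J-I-M: 10 + 7 + 12 = 29
L-I-M: 3 + 12 = 15
L-J-M: 10 + 3 = 13
Shortest: 13.

13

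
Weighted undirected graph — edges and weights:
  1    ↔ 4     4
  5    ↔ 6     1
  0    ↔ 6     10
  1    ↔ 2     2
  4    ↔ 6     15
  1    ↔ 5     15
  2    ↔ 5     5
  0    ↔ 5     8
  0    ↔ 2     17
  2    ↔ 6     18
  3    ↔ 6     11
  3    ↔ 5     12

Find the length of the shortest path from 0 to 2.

13

A few of the 0→2 routes:
0-2: 17
0-5-1-2: 8 + 15 + 2 = 25
0-5-2: 8 + 5 = 13
0-6-5-2: 10 + 1 + 5 = 16
Shortest: 13.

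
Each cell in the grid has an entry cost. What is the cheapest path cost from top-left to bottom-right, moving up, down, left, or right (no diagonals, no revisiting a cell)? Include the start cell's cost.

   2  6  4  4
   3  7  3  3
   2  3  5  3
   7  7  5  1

19

One optimal route is (0,0) (1,0) (2,0) (2,1) (2,2) (2,3) (3,3).
Its cost is 2 + 3 + 2 + 3 + 5 + 3 + 1 = 19.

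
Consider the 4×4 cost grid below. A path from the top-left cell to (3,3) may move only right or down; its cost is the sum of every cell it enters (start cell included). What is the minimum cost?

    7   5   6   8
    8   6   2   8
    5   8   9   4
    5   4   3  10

Cheapest: (0,0)→(0,1)→(0,2)→(1,2)→(1,3)→(2,3)→(3,3)
  7 + 5 + 6 + 2 + 8 + 4 + 10 = 42
(Top row then right column would cost 48.)

42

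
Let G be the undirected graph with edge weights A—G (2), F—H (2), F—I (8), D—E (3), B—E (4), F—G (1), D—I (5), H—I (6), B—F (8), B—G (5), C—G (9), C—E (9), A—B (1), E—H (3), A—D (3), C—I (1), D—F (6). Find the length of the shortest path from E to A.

5

Some routes from E to A:
E-D-A: 3 + 3 = 6
E-H-F-G-B-A: 3 + 2 + 1 + 5 + 1 = 12
E-D-F-G-A: 3 + 6 + 1 + 2 = 12
E-B-A: 4 + 1 = 5
E-B-G-A: 4 + 5 + 2 = 11
E-H-F-G-A: 3 + 2 + 1 + 2 = 8
Shortest: 5.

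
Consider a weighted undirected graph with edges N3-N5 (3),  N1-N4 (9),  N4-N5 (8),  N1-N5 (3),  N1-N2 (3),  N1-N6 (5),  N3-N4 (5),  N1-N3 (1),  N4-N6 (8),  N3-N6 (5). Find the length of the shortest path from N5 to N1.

A few of the N5→N1 routes:
N5-N1: 3
N5-N3-N1: 3 + 1 = 4
N5-N3-N6-N1: 3 + 5 + 5 = 13
Best route has total 3.

3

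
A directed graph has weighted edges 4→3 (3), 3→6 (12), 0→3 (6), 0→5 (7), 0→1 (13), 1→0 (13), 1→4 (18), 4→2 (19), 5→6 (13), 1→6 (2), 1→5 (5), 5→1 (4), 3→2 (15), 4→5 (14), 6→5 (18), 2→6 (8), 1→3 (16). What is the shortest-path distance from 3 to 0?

47

Routes from 3 to 0:
3-6-5-1-0: 12 + 18 + 4 + 13 = 47
3-2-6-5-1-0: 15 + 8 + 18 + 4 + 13 = 58
The minimum is 47.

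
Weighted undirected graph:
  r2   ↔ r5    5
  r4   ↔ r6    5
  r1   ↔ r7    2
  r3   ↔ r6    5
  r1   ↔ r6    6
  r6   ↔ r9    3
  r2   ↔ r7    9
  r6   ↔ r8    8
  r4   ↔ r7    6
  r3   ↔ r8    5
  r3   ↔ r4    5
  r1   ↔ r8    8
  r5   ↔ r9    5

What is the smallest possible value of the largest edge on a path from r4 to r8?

Some routes from r4 to r8:
r4 - r6 - r3 - r8: max(5, 5, 5) = 5
r4 - r3 - r8: max(5, 5) = 5
r4 - r3 - r6 - r1 - r8: max(5, 5, 6, 8) = 8
r4 - r7 - r1 - r6 - r3 - r8: max(6, 2, 6, 5, 5) = 6
r4 - r3 - r6 - r8: max(5, 5, 8) = 8
Smallest bottleneck: 5.

5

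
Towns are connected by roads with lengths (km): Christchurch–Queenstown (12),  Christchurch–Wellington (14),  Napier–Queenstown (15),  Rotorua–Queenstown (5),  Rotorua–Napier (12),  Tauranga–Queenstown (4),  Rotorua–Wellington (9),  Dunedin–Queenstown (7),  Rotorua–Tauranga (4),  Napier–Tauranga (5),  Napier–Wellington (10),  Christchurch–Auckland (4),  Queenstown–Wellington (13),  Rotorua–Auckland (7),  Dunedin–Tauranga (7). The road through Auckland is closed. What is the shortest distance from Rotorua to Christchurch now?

Some routes from Rotorua to Christchurch avoiding Auckland:
Rotorua - Tauranga - Queenstown - Christchurch: 4 + 4 + 12 = 20
Rotorua - Queenstown - Wellington - Christchurch: 5 + 13 + 14 = 32
Rotorua - Tauranga - Dunedin - Queenstown - Christchurch: 4 + 7 + 7 + 12 = 30
Rotorua - Queenstown - Christchurch: 5 + 12 = 17
Rotorua - Wellington - Christchurch: 9 + 14 = 23
The minimum is 17 km.

17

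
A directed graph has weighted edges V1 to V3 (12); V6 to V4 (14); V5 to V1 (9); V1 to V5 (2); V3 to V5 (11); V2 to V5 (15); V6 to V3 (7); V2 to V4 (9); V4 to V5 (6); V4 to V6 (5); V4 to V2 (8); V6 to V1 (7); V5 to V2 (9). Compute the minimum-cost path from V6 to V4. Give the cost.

Comparing a few candidate routes:
V6 -> V3 -> V5 -> V2 -> V4: 7 + 11 + 9 + 9 = 36
V6 -> V4: 14
V6 -> V1 -> V5 -> V2 -> V4: 7 + 2 + 9 + 9 = 27
Shortest: 14.

14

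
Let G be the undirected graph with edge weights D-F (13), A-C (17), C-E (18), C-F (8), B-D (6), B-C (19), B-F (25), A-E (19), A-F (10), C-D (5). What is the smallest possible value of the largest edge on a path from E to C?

18

Comparing a few candidate routes:
E-A-F-C: max(19, 10, 8) = 19
E-C: max(18) = 18
E-A-C: max(19, 17) = 19
E-A-F-D-B-C: max(19, 10, 13, 6, 19) = 19
Smallest bottleneck: 18.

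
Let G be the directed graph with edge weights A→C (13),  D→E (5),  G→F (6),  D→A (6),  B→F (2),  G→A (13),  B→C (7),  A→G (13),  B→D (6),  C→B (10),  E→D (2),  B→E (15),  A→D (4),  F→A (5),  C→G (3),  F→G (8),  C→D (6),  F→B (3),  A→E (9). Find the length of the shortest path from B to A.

Some routes from B to A:
B -> F -> A: 2 + 5 = 7
B -> C -> D -> A: 7 + 6 + 6 = 19
B -> D -> A: 6 + 6 = 12
B -> C -> G -> F -> A: 7 + 3 + 6 + 5 = 21
The minimum is 7.

7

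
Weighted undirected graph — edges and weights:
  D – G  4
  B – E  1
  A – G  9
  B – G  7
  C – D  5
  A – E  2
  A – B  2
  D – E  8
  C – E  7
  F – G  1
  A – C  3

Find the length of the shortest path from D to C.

A few of the D→C routes:
D-E-A-C: 8 + 2 + 3 = 13
D-C: 5
D-E-B-A-C: 8 + 1 + 2 + 3 = 14
D-E-C: 8 + 7 = 15
Best route has total 5.

5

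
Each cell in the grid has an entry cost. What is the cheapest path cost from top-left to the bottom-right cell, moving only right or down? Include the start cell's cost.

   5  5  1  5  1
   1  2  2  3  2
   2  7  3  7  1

16

Cheapest: (0,0) (1,0) (1,1) (1,2) (1,3) (1,4) (2,4)
  5 + 1 + 2 + 2 + 3 + 2 + 1 = 16
(Top row then right column would cost 20.)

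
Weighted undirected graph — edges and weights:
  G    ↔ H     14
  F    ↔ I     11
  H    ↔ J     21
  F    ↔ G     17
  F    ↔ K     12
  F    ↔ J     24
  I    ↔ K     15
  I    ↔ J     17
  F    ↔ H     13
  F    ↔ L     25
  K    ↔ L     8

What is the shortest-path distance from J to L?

40

Comparing a few candidate routes:
J → F → K → L: 24 + 12 + 8 = 44
J → I → F → K → L: 17 + 11 + 12 + 8 = 48
J → I → K → L: 17 + 15 + 8 = 40
Best route has total 40.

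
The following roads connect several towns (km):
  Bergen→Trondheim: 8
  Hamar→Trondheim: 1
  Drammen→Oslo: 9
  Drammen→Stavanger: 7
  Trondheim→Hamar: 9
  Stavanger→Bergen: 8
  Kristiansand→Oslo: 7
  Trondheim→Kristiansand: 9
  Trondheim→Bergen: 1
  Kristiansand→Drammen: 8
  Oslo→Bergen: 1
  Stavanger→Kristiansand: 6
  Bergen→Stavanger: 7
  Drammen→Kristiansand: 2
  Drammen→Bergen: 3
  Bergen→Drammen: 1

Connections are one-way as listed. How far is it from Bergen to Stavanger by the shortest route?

7

Candidate routes:
Bergen - Stavanger: 7
Bergen - Drammen - Stavanger: 1 + 7 = 8
Bergen - Trondheim - Kristiansand - Drammen - Stavanger: 8 + 9 + 8 + 7 = 32
Shortest: 7 km.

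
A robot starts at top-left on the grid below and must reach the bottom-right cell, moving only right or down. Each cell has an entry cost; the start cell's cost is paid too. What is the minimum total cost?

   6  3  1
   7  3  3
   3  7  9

22

Cheapest: (0,0)→(0,1)→(0,2)→(1,2)→(2,2)
  6 + 3 + 1 + 3 + 9 = 22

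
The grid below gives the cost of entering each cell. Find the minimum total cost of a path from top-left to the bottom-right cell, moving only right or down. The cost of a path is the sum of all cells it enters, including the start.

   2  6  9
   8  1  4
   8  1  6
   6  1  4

Best path: r0c0 r0c1 r1c1 r2c1 r3c1 r3c2
Cost: 2 + 6 + 1 + 1 + 1 + 4 = 15

15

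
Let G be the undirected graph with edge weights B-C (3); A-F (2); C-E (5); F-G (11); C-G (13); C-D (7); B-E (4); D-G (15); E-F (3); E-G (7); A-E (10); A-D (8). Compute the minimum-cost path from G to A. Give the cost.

12

Checking several routes:
G -> D -> A: 15 + 8 = 23
G -> E -> F -> A: 7 + 3 + 2 = 12
G -> F -> A: 11 + 2 = 13
G -> E -> A: 7 + 10 = 17
The minimum is 12.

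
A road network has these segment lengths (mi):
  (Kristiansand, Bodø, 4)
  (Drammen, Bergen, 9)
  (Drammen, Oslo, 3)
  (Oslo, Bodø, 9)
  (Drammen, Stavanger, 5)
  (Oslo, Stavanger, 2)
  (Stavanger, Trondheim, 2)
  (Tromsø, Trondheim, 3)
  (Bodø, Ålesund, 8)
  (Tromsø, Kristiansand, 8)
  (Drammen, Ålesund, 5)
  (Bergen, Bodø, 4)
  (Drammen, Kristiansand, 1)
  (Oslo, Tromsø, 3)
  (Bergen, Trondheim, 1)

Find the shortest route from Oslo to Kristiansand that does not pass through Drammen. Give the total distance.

11

A few of the Oslo→Kristiansand routes:
Oslo→Stavanger→Trondheim→Tromsø→Kristiansand: 2 + 2 + 3 + 8 = 15
Oslo→Tromsø→Trondheim→Bergen→Bodø→Kristiansand: 3 + 3 + 1 + 4 + 4 = 15
Oslo→Stavanger→Trondheim→Bergen→Bodø→Kristiansand: 2 + 2 + 1 + 4 + 4 = 13
Oslo→Tromsø→Kristiansand: 3 + 8 = 11
Oslo→Bodø→Kristiansand: 9 + 4 = 13
Shortest: 11 mi.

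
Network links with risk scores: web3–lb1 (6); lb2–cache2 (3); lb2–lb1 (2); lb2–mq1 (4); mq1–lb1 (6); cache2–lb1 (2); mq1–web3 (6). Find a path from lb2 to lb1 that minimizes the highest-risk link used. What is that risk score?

Candidate routes:
lb2→lb1: max(2) = 2
lb2→cache2→lb1: max(3, 2) = 3
lb2→mq1→web3→lb1: max(4, 6, 6) = 6
lb2→mq1→lb1: max(4, 6) = 6
Smallest bottleneck: 2.

2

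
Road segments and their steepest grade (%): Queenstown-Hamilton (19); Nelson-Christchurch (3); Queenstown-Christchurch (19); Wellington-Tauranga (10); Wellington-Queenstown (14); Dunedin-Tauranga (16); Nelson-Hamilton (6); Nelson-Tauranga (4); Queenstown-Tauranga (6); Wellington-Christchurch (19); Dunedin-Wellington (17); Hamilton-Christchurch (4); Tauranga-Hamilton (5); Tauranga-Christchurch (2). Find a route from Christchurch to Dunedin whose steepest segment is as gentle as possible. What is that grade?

16

Checking several routes:
Christchurch - Tauranga - Dunedin: max(2, 16) = 16
Christchurch - Hamilton - Nelson - Tauranga - Dunedin: max(4, 6, 4, 16) = 16
Christchurch - Hamilton - Tauranga - Dunedin: max(4, 5, 16) = 16
Smallest bottleneck: 16%.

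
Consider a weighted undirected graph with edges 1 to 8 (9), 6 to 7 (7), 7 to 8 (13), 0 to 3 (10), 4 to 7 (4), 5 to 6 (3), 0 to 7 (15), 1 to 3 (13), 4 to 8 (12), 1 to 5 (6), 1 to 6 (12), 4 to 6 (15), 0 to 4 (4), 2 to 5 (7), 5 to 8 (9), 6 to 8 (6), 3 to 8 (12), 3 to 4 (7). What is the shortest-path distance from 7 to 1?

Comparing a few candidate routes:
7 -> 6 -> 5 -> 1: 7 + 3 + 6 = 16
7 -> 6 -> 1: 7 + 12 = 19
7 -> 6 -> 8 -> 1: 7 + 6 + 9 = 22
7 -> 8 -> 1: 13 + 9 = 22
The minimum is 16.

16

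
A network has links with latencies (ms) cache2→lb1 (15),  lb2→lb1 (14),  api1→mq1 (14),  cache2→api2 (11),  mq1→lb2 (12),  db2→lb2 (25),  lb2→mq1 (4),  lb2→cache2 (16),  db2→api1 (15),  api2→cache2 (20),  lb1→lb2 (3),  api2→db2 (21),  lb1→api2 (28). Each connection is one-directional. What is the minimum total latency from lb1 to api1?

64

Routes from lb1 to api1:
lb1 - api2 - db2 - api1: 28 + 21 + 15 = 64
lb1 - lb2 - cache2 - api2 - db2 - api1: 3 + 16 + 11 + 21 + 15 = 66
Best route has total 64 ms.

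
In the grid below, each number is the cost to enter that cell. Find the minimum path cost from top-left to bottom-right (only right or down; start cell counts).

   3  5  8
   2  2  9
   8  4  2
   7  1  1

Path r0c0→r1c0→r1c1→r2c1→r3c1→r3c2: 3 + 2 + 2 + 4 + 1 + 1 = 13.

13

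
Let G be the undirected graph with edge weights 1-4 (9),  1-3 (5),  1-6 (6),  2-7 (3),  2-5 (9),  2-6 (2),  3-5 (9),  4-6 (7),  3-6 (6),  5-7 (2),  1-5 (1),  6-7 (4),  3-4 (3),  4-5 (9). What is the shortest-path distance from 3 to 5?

Comparing a few candidate routes:
3→5: 9
3→1→5: 5 + 1 = 6
3→6→7→5: 6 + 4 + 2 = 12
Best route has total 6.

6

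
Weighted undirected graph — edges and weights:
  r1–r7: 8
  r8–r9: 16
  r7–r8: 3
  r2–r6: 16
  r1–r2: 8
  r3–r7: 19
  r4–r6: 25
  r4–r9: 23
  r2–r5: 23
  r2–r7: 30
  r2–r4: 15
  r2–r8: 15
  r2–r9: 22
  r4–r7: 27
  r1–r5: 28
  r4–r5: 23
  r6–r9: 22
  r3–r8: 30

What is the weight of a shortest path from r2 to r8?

Checking several routes:
r2 - r7 - r8: 30 + 3 = 33
r2 - r8: 15
r2 - r9 - r8: 22 + 16 = 38
r2 - r4 - r7 - r8: 15 + 27 + 3 = 45
r2 - r6 - r9 - r8: 16 + 22 + 16 = 54
r2 - r1 - r7 - r8: 8 + 8 + 3 = 19
Shortest: 15.

15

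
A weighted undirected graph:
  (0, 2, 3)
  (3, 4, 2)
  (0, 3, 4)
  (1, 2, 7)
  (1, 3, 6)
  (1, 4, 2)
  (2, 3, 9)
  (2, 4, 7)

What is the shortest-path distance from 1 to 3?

4

Comparing a few candidate routes:
1 → 2 → 0 → 3: 7 + 3 + 4 = 14
1 → 2 → 3: 7 + 9 = 16
1 → 2 → 4 → 3: 7 + 7 + 2 = 16
1 → 3: 6
1 → 4 → 3: 2 + 2 = 4
The minimum is 4.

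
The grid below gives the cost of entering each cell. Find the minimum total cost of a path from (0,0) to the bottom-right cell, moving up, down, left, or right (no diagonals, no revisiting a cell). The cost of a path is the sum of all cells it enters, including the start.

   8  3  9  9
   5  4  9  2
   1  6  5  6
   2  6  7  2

31

Best path: [0,0] -> [1,0] -> [2,0] -> [3,0] -> [3,1] -> [3,2] -> [3,3]
Cost: 8 + 5 + 1 + 2 + 6 + 7 + 2 = 31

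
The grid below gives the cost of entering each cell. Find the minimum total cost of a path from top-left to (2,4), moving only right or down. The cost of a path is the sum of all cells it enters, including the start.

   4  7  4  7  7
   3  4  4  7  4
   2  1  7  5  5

Take [0,0] [1,0] [2,0] [2,1] [2,2] [2,3] [2,4] for a total of 4 + 3 + 2 + 1 + 7 + 5 + 5 = 27.

27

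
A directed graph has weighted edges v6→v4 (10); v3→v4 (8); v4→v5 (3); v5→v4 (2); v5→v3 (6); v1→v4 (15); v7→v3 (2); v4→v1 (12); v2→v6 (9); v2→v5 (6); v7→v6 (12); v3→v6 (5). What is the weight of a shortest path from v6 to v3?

19

Routes from v6 to v3:
v6 → v4 → v5 → v3: 10 + 3 + 6 = 19
The minimum is 19.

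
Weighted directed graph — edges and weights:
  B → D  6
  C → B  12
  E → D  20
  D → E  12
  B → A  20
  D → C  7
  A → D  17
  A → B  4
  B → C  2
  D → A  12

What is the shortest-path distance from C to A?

Routes from C to A:
C-B-D-A: 12 + 6 + 12 = 30
C-B-A: 12 + 20 = 32
Best route has total 30.

30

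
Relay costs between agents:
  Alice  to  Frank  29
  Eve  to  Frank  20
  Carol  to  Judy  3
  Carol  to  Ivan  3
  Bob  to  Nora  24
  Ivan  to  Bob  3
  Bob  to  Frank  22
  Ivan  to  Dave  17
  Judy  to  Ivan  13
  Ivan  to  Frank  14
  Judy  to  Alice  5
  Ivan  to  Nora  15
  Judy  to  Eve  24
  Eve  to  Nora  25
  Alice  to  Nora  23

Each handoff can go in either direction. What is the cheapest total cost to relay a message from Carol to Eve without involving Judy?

Comparing a few candidate routes:
Carol → Ivan → Frank → Eve: 3 + 14 + 20 = 37
Carol → Ivan → Nora → Eve: 3 + 15 + 25 = 43
Carol → Ivan → Bob → Frank → Eve: 3 + 3 + 22 + 20 = 48
Best route has total 37.

37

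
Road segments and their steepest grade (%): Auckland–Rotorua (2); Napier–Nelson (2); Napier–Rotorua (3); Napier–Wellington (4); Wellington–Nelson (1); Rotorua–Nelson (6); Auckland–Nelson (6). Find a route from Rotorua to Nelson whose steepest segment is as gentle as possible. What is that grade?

3

Some routes from Rotorua to Nelson:
Rotorua -> Napier -> Nelson: max(3, 2) = 3
Rotorua -> Nelson: max(6) = 6
Rotorua -> Napier -> Wellington -> Nelson: max(3, 4, 1) = 4
Best route has worst link 3%.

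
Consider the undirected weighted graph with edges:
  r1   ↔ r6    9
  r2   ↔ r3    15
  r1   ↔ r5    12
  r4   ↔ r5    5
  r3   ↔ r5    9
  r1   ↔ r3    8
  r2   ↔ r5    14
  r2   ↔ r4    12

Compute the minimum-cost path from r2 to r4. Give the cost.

12

Checking several routes:
r2→r4: 12
r2→r3→r5→r4: 15 + 9 + 5 = 29
r2→r5→r4: 14 + 5 = 19
The minimum is 12.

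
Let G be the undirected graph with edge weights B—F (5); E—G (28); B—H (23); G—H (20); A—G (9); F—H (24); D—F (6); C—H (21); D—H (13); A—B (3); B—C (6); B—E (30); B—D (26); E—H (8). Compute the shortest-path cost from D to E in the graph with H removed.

41

Some routes from D to E avoiding H:
D→F→B→A→G→E: 6 + 5 + 3 + 9 + 28 = 51
D→F→B→E: 6 + 5 + 30 = 41
D→B→E: 26 + 30 = 56
The minimum is 41.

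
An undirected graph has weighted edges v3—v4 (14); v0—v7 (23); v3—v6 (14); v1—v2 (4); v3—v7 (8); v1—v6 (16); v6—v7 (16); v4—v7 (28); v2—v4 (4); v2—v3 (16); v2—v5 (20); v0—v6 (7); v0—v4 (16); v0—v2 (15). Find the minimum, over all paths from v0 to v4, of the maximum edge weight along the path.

14

A few of the v0→v4 routes:
v0 - v6 - v7 - v3 - v2 - v4: max(7, 16, 8, 16, 4) = 16
v0 - v2 - v4: max(15, 4) = 15
v0 - v6 - v3 - v4: max(7, 14, 14) = 14
The minimum achievable maximum is 14.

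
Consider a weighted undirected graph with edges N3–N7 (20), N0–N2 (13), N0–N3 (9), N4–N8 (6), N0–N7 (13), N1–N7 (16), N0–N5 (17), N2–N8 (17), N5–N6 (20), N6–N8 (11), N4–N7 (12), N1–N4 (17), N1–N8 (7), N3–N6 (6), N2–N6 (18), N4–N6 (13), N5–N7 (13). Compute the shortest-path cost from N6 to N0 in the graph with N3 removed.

31

Comparing a few candidate routes:
N6 - N2 - N0: 18 + 13 = 31
N6 - N5 - N7 - N0: 20 + 13 + 13 = 46
N6 - N4 - N7 - N0: 13 + 12 + 13 = 38
N6 - N5 - N0: 20 + 17 = 37
N6 - N8 - N2 - N0: 11 + 17 + 13 = 41
N6 - N8 - N4 - N7 - N0: 11 + 6 + 12 + 13 = 42
Best route has total 31.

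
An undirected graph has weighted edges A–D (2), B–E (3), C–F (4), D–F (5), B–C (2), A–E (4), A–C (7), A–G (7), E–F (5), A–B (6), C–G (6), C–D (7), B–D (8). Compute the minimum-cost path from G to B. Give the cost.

8

Checking several routes:
G → C → B: 6 + 2 = 8
G → A → E → B: 7 + 4 + 3 = 14
G → A → B: 7 + 6 = 13
G → A → C → B: 7 + 7 + 2 = 16
Best route has total 8.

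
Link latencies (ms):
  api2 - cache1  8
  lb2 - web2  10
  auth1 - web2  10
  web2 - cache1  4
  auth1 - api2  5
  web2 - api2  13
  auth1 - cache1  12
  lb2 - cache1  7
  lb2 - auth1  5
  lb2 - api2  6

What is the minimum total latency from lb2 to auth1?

A few of the lb2→auth1 routes:
lb2→auth1: 5
lb2→api2→auth1: 6 + 5 = 11
lb2→cache1→api2→auth1: 7 + 8 + 5 = 20
lb2→web2→auth1: 10 + 10 = 20
lb2→cache1→auth1: 7 + 12 = 19
The minimum is 5 ms.

5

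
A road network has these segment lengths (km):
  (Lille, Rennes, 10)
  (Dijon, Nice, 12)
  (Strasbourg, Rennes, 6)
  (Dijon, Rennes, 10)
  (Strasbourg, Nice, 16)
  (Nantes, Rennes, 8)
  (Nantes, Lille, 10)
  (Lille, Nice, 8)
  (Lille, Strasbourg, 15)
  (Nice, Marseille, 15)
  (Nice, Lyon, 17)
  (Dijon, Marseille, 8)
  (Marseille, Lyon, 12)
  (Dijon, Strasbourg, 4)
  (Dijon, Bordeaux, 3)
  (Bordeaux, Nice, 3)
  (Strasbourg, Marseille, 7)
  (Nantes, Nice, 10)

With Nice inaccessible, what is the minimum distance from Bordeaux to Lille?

Some routes from Bordeaux to Lille avoiding Nice:
Bordeaux→Dijon→Strasbourg→Lille: 3 + 4 + 15 = 22
Bordeaux→Dijon→Rennes→Nantes→Lille: 3 + 10 + 8 + 10 = 31
Bordeaux→Dijon→Rennes→Lille: 3 + 10 + 10 = 23
Bordeaux→Dijon→Strasbourg→Rennes→Lille: 3 + 4 + 6 + 10 = 23
Bordeaux→Dijon→Strasbourg→Rennes→Nantes→Lille: 3 + 4 + 6 + 8 + 10 = 31
The minimum is 22 km.

22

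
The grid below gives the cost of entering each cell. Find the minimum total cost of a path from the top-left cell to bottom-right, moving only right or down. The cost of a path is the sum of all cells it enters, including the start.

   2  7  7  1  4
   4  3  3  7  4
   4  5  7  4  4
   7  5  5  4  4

Path (0,0) (1,0) (1,1) (1,2) (1,3) (1,4) (2,4) (3,4): 2 + 4 + 3 + 3 + 7 + 4 + 4 + 4 = 31.
For comparison, the top-then-right route costs 33.

31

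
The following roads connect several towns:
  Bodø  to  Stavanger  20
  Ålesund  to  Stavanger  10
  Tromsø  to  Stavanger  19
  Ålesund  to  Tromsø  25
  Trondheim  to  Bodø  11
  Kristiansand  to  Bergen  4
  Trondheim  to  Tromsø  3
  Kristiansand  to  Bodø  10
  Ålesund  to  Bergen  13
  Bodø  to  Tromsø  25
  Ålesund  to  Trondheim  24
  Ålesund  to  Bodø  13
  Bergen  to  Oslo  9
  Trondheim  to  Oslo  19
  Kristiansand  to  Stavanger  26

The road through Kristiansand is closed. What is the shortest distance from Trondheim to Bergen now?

Some routes from Trondheim to Bergen avoiding Kristiansand:
Trondheim → Bodø → Ålesund → Bergen: 11 + 13 + 13 = 37
Trondheim → Oslo → Bergen: 19 + 9 = 28
Trondheim → Bodø → Stavanger → Ålesund → Bergen: 11 + 20 + 10 + 13 = 54
Trondheim → Tromsø → Stavanger → Ålesund → Bergen: 3 + 19 + 10 + 13 = 45
Trondheim → Ålesund → Bergen: 24 + 13 = 37
Trondheim → Tromsø → Ålesund → Bergen: 3 + 25 + 13 = 41
Shortest: 28.

28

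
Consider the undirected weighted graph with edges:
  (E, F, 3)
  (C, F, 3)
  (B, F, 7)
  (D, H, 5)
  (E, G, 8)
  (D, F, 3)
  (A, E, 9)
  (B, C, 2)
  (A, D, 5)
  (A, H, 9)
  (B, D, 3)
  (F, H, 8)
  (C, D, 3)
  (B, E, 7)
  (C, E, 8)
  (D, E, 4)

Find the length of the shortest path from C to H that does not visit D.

11

A few of the C→H routes:
C - B - E - F - H: 2 + 7 + 3 + 8 = 20
C - F - H: 3 + 8 = 11
C - B - F - H: 2 + 7 + 8 = 17
C - F - E - A - H: 3 + 3 + 9 + 9 = 24
C - E - F - H: 8 + 3 + 8 = 19
C - E - A - H: 8 + 9 + 9 = 26
Shortest: 11.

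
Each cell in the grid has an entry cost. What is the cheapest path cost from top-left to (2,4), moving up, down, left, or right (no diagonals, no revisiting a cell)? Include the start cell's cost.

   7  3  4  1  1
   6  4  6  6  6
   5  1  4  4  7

Path r0c0 r0c1 r0c2 r0c3 r0c4 r1c4 r2c4: 7 + 3 + 4 + 1 + 1 + 6 + 7 = 29.

29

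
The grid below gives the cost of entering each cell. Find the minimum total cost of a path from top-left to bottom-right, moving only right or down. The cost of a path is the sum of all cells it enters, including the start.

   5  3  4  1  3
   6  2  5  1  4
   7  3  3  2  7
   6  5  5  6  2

24

Path r0c0 → r0c1 → r0c2 → r0c3 → r1c3 → r2c3 → r3c3 → r3c4: 5 + 3 + 4 + 1 + 1 + 2 + 6 + 2 = 24.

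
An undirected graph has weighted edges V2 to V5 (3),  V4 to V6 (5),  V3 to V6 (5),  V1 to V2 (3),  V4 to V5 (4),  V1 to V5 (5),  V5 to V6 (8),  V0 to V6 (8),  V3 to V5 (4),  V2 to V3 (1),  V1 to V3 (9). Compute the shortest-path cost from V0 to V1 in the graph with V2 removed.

21

Routes from V0 to V1 avoiding V2:
V0 → V6 → V4 → V5 → V3 → V1: 8 + 5 + 4 + 4 + 9 = 30
V0 → V6 → V5 → V1: 8 + 8 + 5 = 21
V0 → V6 → V3 → V1: 8 + 5 + 9 = 22
V0 → V6 → V4 → V5 → V1: 8 + 5 + 4 + 5 = 22
V0 → V6 → V3 → V5 → V1: 8 + 5 + 4 + 5 = 22
V0 → V6 → V5 → V3 → V1: 8 + 8 + 4 + 9 = 29
The minimum is 21.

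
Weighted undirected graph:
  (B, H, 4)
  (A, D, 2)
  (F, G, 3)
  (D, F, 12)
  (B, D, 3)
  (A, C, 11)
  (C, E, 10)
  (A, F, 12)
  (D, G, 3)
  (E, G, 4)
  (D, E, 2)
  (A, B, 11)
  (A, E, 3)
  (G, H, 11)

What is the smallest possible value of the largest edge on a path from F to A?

Some routes from F to A:
F → G → D → A: max(3, 3, 2) = 3
F → G → E → D → A: max(3, 4, 2, 2) = 4
F → G → E → A: max(3, 4, 3) = 4
F → G → D → E → A: max(3, 3, 2, 3) = 3
Smallest bottleneck: 3.

3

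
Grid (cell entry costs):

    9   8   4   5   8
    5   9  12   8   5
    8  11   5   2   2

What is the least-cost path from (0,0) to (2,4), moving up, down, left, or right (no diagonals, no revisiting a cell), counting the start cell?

Take r0c0 r0c1 r0c2 r0c3 r1c3 r2c3 r2c4 for a total of 9 + 8 + 4 + 5 + 8 + 2 + 2 = 38.

38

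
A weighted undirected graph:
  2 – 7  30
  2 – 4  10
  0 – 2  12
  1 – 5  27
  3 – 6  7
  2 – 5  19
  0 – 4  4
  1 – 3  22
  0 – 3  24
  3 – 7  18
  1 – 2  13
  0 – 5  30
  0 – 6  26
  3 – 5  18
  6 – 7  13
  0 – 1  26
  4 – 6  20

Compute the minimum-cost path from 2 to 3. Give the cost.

Checking several routes:
2→0→4→6→3: 12 + 4 + 20 + 7 = 43
2→4→0→3: 10 + 4 + 24 = 38
2→1→3: 13 + 22 = 35
2→4→6→3: 10 + 20 + 7 = 37
2→0→3: 12 + 24 = 36
2→5→3: 19 + 18 = 37
The minimum is 35.

35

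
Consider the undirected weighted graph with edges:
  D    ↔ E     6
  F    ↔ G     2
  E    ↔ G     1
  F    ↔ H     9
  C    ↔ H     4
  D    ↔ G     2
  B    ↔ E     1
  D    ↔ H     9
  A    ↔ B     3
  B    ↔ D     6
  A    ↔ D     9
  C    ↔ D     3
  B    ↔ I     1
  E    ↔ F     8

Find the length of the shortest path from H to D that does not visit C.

9

A few of the H→D routes:
H-F-G-E-D: 9 + 2 + 1 + 6 = 18
H-F-G-D: 9 + 2 + 2 = 13
H-D: 9
The minimum is 9.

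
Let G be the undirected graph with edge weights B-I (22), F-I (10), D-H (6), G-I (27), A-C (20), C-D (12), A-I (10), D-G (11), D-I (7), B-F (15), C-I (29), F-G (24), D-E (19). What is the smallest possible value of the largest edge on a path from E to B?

A few of the E→B routes:
E → D → C → A → I → F → B: max(19, 12, 20, 10, 10, 15) = 20
E → D → G → F → B: max(19, 11, 24, 15) = 24
E → D → C → A → I → B: max(19, 12, 20, 10, 22) = 22
E → D → I → F → B: max(19, 7, 10, 15) = 19
E → D → I → B: max(19, 7, 22) = 22
The minimum achievable maximum is 19.

19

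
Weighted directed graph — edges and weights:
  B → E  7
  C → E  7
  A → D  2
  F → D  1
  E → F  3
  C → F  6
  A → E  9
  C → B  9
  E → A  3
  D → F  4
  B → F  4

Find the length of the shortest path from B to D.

5

Paths from B to D:
B-E-A-D: 7 + 3 + 2 = 12
B-F-D: 4 + 1 = 5
B-E-F-D: 7 + 3 + 1 = 11
Shortest: 5.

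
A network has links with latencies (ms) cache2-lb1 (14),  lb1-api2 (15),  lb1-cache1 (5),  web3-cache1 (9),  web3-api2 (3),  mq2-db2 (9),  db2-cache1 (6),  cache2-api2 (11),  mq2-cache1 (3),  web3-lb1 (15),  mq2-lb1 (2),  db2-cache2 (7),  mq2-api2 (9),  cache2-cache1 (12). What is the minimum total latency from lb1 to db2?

11

A few of the lb1→db2 routes:
lb1-cache1-cache2-db2: 5 + 12 + 7 = 24
lb1-cache1-mq2-db2: 5 + 3 + 9 = 17
lb1-cache2-db2: 14 + 7 = 21
lb1-cache1-db2: 5 + 6 = 11
lb1-mq2-db2: 2 + 9 = 11
lb1-mq2-cache1-db2: 2 + 3 + 6 = 11
Best route has total 11 ms.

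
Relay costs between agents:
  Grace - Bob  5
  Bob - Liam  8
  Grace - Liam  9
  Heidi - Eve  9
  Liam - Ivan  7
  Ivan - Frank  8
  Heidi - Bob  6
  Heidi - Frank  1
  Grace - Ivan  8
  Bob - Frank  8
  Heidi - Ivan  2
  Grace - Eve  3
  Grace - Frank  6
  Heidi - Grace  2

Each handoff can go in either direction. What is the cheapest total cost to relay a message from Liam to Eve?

12

A few of the Liam→Eve routes:
Liam - Ivan - Heidi - Eve: 7 + 2 + 9 = 18
Liam - Bob - Grace - Eve: 8 + 5 + 3 = 16
Liam - Grace - Eve: 9 + 3 = 12
Liam - Ivan - Grace - Eve: 7 + 8 + 3 = 18
Liam - Ivan - Heidi - Grace - Eve: 7 + 2 + 2 + 3 = 14
The minimum is 12.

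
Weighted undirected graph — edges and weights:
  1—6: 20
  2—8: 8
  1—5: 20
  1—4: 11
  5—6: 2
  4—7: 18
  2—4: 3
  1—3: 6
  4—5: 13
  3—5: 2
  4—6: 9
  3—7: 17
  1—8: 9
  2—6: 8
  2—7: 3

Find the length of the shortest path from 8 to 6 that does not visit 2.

Comparing a few candidate routes:
8-1-3-5-6: 9 + 6 + 2 + 2 = 19
8-1-3-5-4-6: 9 + 6 + 2 + 13 + 9 = 39
8-1-4-6: 9 + 11 + 9 = 29
8-1-5-6: 9 + 20 + 2 = 31
8-1-4-5-6: 9 + 11 + 13 + 2 = 35
8-1-6: 9 + 20 = 29
Shortest: 19.

19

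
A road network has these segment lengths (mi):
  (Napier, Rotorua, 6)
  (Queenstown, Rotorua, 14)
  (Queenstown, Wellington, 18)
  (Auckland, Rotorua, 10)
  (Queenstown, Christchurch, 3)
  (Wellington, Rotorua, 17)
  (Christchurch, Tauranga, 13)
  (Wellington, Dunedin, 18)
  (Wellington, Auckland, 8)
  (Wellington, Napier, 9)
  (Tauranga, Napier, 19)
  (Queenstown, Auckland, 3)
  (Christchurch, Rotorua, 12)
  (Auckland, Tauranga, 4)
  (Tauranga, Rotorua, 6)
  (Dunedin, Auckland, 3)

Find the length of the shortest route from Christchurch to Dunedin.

Comparing a few candidate routes:
Christchurch -> Rotorua -> Tauranga -> Auckland -> Dunedin: 12 + 6 + 4 + 3 = 25
Christchurch -> Tauranga -> Auckland -> Dunedin: 13 + 4 + 3 = 20
Christchurch -> Queenstown -> Auckland -> Dunedin: 3 + 3 + 3 = 9
Shortest: 9 mi.

9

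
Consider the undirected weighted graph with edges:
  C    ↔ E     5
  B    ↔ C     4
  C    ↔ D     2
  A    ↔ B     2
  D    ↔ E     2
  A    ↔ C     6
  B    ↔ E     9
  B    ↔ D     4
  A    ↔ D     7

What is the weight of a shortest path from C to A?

6

Checking several routes:
C -> B -> A: 4 + 2 = 6
C -> A: 6
C -> D -> B -> A: 2 + 4 + 2 = 8
Best route has total 6.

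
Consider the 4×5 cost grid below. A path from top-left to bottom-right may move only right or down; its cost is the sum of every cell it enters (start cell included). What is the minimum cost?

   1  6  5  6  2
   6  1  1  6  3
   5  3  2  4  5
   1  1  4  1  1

17

Path (0,0) (0,1) (1,1) (1,2) (2,2) (2,3) (3,3) (3,4): 1 + 6 + 1 + 1 + 2 + 4 + 1 + 1 = 17.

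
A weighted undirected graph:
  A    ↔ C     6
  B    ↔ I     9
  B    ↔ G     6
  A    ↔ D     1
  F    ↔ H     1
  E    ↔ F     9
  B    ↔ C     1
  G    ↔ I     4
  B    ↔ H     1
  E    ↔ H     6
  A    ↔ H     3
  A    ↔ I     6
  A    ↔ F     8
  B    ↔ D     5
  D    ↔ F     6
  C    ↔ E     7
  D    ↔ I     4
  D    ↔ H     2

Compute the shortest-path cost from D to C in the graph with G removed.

4

A few of the D→C routes:
D→H→B→C: 2 + 1 + 1 = 4
D→A→C: 1 + 6 = 7
D→B→C: 5 + 1 = 6
D→A→H→B→C: 1 + 3 + 1 + 1 = 6
Shortest: 4.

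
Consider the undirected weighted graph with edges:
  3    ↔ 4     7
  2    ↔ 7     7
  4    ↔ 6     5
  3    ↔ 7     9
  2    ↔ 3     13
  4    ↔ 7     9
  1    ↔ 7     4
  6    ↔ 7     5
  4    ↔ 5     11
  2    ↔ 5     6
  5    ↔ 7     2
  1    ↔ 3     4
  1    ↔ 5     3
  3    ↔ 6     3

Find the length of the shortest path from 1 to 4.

Comparing a few candidate routes:
1 → 3 → 6 → 4: 4 + 3 + 5 = 12
1 → 7 → 4: 4 + 9 = 13
1 → 5 → 7 → 4: 3 + 2 + 9 = 14
1 → 3 → 4: 4 + 7 = 11
1 → 7 → 6 → 4: 4 + 5 + 5 = 14
The minimum is 11.

11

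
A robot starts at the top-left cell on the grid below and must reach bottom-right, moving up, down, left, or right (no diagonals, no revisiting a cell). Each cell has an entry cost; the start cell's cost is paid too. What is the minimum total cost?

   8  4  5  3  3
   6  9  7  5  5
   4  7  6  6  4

Best path: r0c0 r0c1 r0c2 r0c3 r0c4 r1c4 r2c4
Cost: 8 + 4 + 5 + 3 + 3 + 5 + 4 = 32

32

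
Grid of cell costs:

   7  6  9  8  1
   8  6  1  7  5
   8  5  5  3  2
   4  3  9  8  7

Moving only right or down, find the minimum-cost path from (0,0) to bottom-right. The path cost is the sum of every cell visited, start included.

37

Cheapest: r0c0 -> r0c1 -> r1c1 -> r1c2 -> r2c2 -> r2c3 -> r2c4 -> r3c4
  7 + 6 + 6 + 1 + 5 + 3 + 2 + 7 = 37
(Top row then right column would cost 45.)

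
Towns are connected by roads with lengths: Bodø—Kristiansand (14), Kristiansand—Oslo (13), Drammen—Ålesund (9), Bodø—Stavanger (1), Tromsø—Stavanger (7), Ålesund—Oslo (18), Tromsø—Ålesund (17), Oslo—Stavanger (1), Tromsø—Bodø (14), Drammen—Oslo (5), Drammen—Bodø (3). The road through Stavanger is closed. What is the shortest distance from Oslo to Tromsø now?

A few of the Oslo→Tromsø routes:
Oslo → Kristiansand → Bodø → Tromsø: 13 + 14 + 14 = 41
Oslo → Drammen → Bodø → Tromsø: 5 + 3 + 14 = 22
Oslo → Drammen → Ålesund → Tromsø: 5 + 9 + 17 = 31
Oslo → Ålesund → Drammen → Bodø → Tromsø: 18 + 9 + 3 + 14 = 44
Oslo → Ålesund → Tromsø: 18 + 17 = 35
The minimum is 22.

22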